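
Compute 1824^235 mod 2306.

1876

By square-and-multiply:
235 in binary is 11101011, i.e. 235 = 128 + 64 + 32 + 8 + 2 + 1.
1824^1 ≡ 1824 (mod 2306)
1824^2 ≡ 1824^2 = 3326976 ≡ 1724 (mod 2306)
1824^4 ≡ 1724^2 = 2972176 ≡ 2048 (mod 2306)
1824^8 ≡ 2048^2 = 4194304 ≡ 1996 (mod 2306)
1824^16 ≡ 1996^2 = 3984016 ≡ 1554 (mod 2306)
1824^32 ≡ 1554^2 = 2414916 ≡ 534 (mod 2306)
1824^64 ≡ 534^2 = 285156 ≡ 1518 (mod 2306)
1824^128 ≡ 1518^2 = 2304324 ≡ 630 (mod 2306)
1824^235 = 1824^128 * 1824^64 * 1824^32 * 1824^8 * 1824^2 * 1824^1 ≡ 630 * 1518 * 534 * 1996 * 1724 * 1824 (mod 2306).
Accumulate the product:
630 * 1518 = 956340 ≡ 1656
1656 * 534 = 884304 ≡ 1106
1106 * 1996 = 2207576 ≡ 734
734 * 1724 = 1265416 ≡ 1728
1728 * 1824 = 3151872 ≡ 1876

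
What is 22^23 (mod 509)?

Compute successive squares:
22^1 ≡ 22 (mod 509)
22^2 ≡ 22^2 = 484 (mod 509)
22^4 ≡ 484^2 = 234256 ≡ 116 (mod 509)
22^8 ≡ 116^2 = 13456 ≡ 222 (mod 509)
22^16 ≡ 222^2 = 49284 ≡ 420 (mod 509)
22^23 = 22^16 * 22^4 * 22^2 * 22^1 ≡ 420 * 116 * 484 * 22 (mod 509).
Accumulate the product:
420 * 116 = 48720 ≡ 365
365 * 484 = 176660 ≡ 37
37 * 22 = 814 ≡ 305

305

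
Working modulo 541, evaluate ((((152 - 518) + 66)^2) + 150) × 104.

70

152 - 518 = -366 ≡ 175 (mod 541)
175 + 66 = 241
(241)^2 ≡ 194 (mod 541)
194 + 150 = 344
344 × 104 = 35776 ≡ 70 (mod 541)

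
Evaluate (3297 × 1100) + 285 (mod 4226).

1077

3297 × 1100 = 3626700 ≡ 792 (mod 4226)
792 + 285 = 1077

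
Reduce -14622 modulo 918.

66

-14622 = -16*918 + 66, so -14622 ≡ 66 (mod 918).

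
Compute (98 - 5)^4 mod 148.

98 - 5 = 93
(93)^4 ≡ 81 (mod 148)

81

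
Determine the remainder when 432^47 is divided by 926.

432^1 ≡ 432 (mod 926)
432^2 ≡ 432^2 = 186624 ≡ 498 (mod 926)
432^4 ≡ 498^2 = 248004 ≡ 762 (mod 926)
432^8 ≡ 762^2 = 580644 ≡ 42 (mod 926)
432^16 ≡ 42^2 = 1764 ≡ 838 (mod 926)
432^32 ≡ 838^2 = 702244 ≡ 336 (mod 926)
432^47 = 432^32 × 432^8 × 432^4 × 432^2 × 432^1 ≡ 336 × 42 × 762 × 498 × 432 (mod 926).
Accumulate the product:
336 × 42 = 14112 ≡ 222
222 × 762 = 169164 ≡ 632
632 × 498 = 314736 ≡ 822
822 × 432 = 355104 ≡ 446

446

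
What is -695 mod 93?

-695 = -8×93 + 49, so -695 ≡ 49 (mod 93).

49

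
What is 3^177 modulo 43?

Compute successive squares:
177 in binary is 10110001, i.e. 177 = 128 + 32 + 16 + 1.
3^1 ≡ 3 (mod 43)
3^2 ≡ 3^2 = 9 (mod 43)
3^4 ≡ 9^2 = 81 ≡ 38 (mod 43)
3^8 ≡ 38^2 = 1444 ≡ 25 (mod 43)
3^16 ≡ 25^2 = 625 ≡ 23 (mod 43)
3^32 ≡ 23^2 = 529 ≡ 13 (mod 43)
3^64 ≡ 13^2 = 169 ≡ 40 (mod 43)
3^128 ≡ 40^2 = 1600 ≡ 9 (mod 43)
3^177 = 3^128 * 3^32 * 3^16 * 3^1 ≡ 9 * 13 * 23 * 3 (mod 43).
Accumulate the product:
9 * 13 = 117 ≡ 31
31 * 23 = 713 ≡ 25
25 * 3 = 75 ≡ 32

32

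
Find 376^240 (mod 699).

By square-and-multiply:
376^1 ≡ 376 (mod 699)
376^2 ≡ 376^2 = 141376 ≡ 178 (mod 699)
376^4 ≡ 178^2 = 31684 ≡ 229 (mod 699)
376^8 ≡ 229^2 = 52441 ≡ 16 (mod 699)
376^16 ≡ 16^2 = 256 (mod 699)
376^32 ≡ 256^2 = 65536 ≡ 529 (mod 699)
376^64 ≡ 529^2 = 279841 ≡ 241 (mod 699)
376^128 ≡ 241^2 = 58081 ≡ 64 (mod 699)
376^240 = 376^128 · 376^64 · 376^32 · 376^16 ≡ 64 · 241 · 529 · 256 (mod 699).
Accumulate the product:
64 · 241 = 15424 ≡ 46
46 · 529 = 24334 ≡ 568
568 · 256 = 145408 ≡ 16

16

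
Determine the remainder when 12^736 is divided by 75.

By square-and-multiply:
736 in binary is 1011100000, i.e. 736 = 512 + 128 + 64 + 32.
12^1 ≡ 12 (mod 75)
12^2 ≡ 12^2 = 144 ≡ 69 (mod 75)
12^4 ≡ 69^2 = 4761 ≡ 36 (mod 75)
12^8 ≡ 36^2 = 1296 ≡ 21 (mod 75)
12^16 ≡ 21^2 = 441 ≡ 66 (mod 75)
12^32 ≡ 66^2 = 4356 ≡ 6 (mod 75)
12^64 ≡ 6^2 = 36 (mod 75)
12^128 ≡ 36^2 = 1296 ≡ 21 (mod 75)
12^256 ≡ 21^2 = 441 ≡ 66 (mod 75)
12^512 ≡ 66^2 = 4356 ≡ 6 (mod 75)
12^736 = 12^512 * 12^128 * 12^64 * 12^32 ≡ 6 * 21 * 36 * 6 (mod 75).
Accumulate the product:
6 * 21 = 126 ≡ 51
51 * 36 = 1836 ≡ 36
36 * 6 = 216 ≡ 66

66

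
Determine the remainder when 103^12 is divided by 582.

1

Using repeated squaring:
12 in binary is 1100, i.e. 12 = 8 + 4.
103^1 ≡ 103 (mod 582)
103^2 ≡ 103^2 = 10609 ≡ 133 (mod 582)
103^4 ≡ 133^2 = 17689 ≡ 229 (mod 582)
103^8 ≡ 229^2 = 52441 ≡ 61 (mod 582)
103^12 = 103^8 * 103^4 ≡ 61 * 229 (mod 582).
61 * 229 = 13969 ≡ 1 (mod 582).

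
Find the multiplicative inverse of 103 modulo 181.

58

181 = 1*103 + 78
103 = 1*78 + 25
78 = 3*25 + 3
25 = 8*3 + 1
3 = 3*1 + 0
gcd(103, 181) = 1, so the inverse exists.
Back-substitute for 1:
1 = 1*25 − 8*3
  = −8*78 + 25*25
  = 25*103 − 33*78
  = −33*181 + 58*103
So 103⁻¹ ≡ 58 (mod 181).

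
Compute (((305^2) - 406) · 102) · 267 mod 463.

(305)^2 ≡ 425 (mod 463)
425 - 406 = 19
19 · 102 = 1938 ≡ 86 (mod 463)
86 · 267 = 22962 ≡ 275 (mod 463)

275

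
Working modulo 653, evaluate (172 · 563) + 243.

435

172 · 563 = 96836 ≡ 192 (mod 653)
192 + 243 = 435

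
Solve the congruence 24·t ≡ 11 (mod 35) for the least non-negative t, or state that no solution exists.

gcd(24, 35) = 1, so a unique solution mod 35 exists.
24⁻¹ ≡ 19 (mod 35).
t ≡ 19·11 ≡ 34 (mod 35).

34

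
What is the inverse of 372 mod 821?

821 = 2×372 + 77
372 = 4×77 + 64
77 = 1×64 + 13
64 = 4×13 + 12
13 = 1×12 + 1
12 = 12×1 + 0
gcd(372, 821) = 1, so the inverse exists.
Back-substitute for 1:
1 = 1×13 − 1×12
  = −1×64 + 5×13
  = 5×77 − 6×64
  = −6×372 + 29×77
  = 29×821 − 64×372
So 372⁻¹ ≡ −64 ≡ 757 (mod 821).

757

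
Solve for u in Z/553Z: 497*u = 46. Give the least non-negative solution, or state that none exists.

no solution

gcd(497, 553) = 7, and 7 does not divide 46.
So the congruence has no solution.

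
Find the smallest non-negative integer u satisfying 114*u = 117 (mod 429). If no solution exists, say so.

gcd(114, 429) = 3, and 3 | 117, so solutions exist.
Divide through by 3: 38*u ≡ 39 mod 143.
38⁻¹ ≡ 64 (mod 143).
u ≡ 64*39 ≡ 65 (mod 143).
The smallest non-negative solution is u = 65.

65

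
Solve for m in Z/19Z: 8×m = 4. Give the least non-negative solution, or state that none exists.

gcd(8, 19) = 1, so a unique solution mod 19 exists.
8⁻¹ ≡ 12 (mod 19).
m ≡ 12×4 ≡ 10 (mod 19).

10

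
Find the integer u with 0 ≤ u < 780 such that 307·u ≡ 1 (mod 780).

Apply the Euclidean algorithm and back-substitute:
780 = 2×307 + 166
307 = 1×166 + 141
166 = 1×141 + 25
141 = 5×25 + 16
25 = 1×16 + 9
16 = 1×9 + 7
9 = 1×7 + 2
7 = 3×2 + 1
2 = 2×1 + 0
gcd(307, 780) = 1, so the inverse exists.
Bézout: 1 = −135×780 + 343×307.
So 307⁻¹ ≡ 343 (mod 780).

343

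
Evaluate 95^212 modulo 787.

662

By square-and-multiply:
212 in binary is 11010100, i.e. 212 = 128 + 64 + 16 + 4.
95^1 ≡ 95 (mod 787)
95^2 ≡ 95^2 = 9025 ≡ 368 (mod 787)
95^4 ≡ 368^2 = 135424 ≡ 60 (mod 787)
95^8 ≡ 60^2 = 3600 ≡ 452 (mod 787)
95^16 ≡ 452^2 = 204304 ≡ 471 (mod 787)
95^32 ≡ 471^2 = 221841 ≡ 694 (mod 787)
95^64 ≡ 694^2 = 481636 ≡ 779 (mod 787)
95^128 ≡ 779^2 = 606841 ≡ 64 (mod 787)
95^212 = 95^128 * 95^64 * 95^16 * 95^4 ≡ 64 * 779 * 471 * 60 (mod 787).
Accumulate the product:
64 * 779 = 49856 ≡ 275
275 * 471 = 129525 ≡ 457
457 * 60 = 27420 ≡ 662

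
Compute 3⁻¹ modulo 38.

13

Apply the Euclidean algorithm and back-substitute:
38 = 12·3 + 2
3 = 1·2 + 1
2 = 2·1 + 0
gcd(3, 38) = 1, so the inverse exists.
Bézout: 1 = −1·38 + 13·3.
So 3⁻¹ ≡ 13 (mod 38).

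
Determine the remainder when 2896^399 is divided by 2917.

By square-and-multiply:
399 in binary is 110001111, i.e. 399 = 256 + 128 + 8 + 4 + 2 + 1.
2896^1 ≡ 2896 (mod 2917)
2896^2 ≡ 2896^2 = 8386816 ≡ 441 (mod 2917)
2896^4 ≡ 441^2 = 194481 ≡ 1959 (mod 2917)
2896^8 ≡ 1959^2 = 3837681 ≡ 1826 (mod 2917)
2896^16 ≡ 1826^2 = 3334276 ≡ 145 (mod 2917)
2896^32 ≡ 145^2 = 21025 ≡ 606 (mod 2917)
2896^64 ≡ 606^2 = 367236 ≡ 2611 (mod 2917)
2896^128 ≡ 2611^2 = 6817321 ≡ 292 (mod 2917)
2896^256 ≡ 292^2 = 85264 ≡ 671 (mod 2917)
2896^399 = 2896^256 × 2896^128 × 2896^8 × 2896^4 × 2896^2 × 2896^1 ≡ 671 × 292 × 1826 × 1959 × 441 × 2896 (mod 2917).
Accumulate the product:
671 × 292 = 195932 ≡ 493
493 × 1826 = 900218 ≡ 1782
1782 × 1959 = 3490938 ≡ 2206
2206 × 441 = 972846 ≡ 1485
1485 × 2896 = 4300560 ≡ 902

902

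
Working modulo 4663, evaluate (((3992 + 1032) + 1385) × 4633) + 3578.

3992 + 1032 = 5024 ≡ 361 (mod 4663)
361 + 1385 = 1746
1746 × 4633 = 8089218 ≡ 3576 (mod 4663)
3576 + 3578 = 7154 ≡ 2491 (mod 4663)

2491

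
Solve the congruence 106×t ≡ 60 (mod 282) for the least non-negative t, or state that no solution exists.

gcd(106, 282) = 2, and 2 | 60, so solutions exist.
Divide through by 2: 53×t ≡ 30 mod 141.
53⁻¹ ≡ 8 (mod 141).
t ≡ 8×30 ≡ 99 (mod 141).
The smallest non-negative solution is t = 99.

99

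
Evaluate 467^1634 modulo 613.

1634 in binary is 11001100010, i.e. 1634 = 1024 + 512 + 64 + 32 + 2.
467^1 ≡ 467 (mod 613)
467^2 ≡ 467^2 = 218089 ≡ 474 (mod 613)
467^4 ≡ 474^2 = 224676 ≡ 318 (mod 613)
467^8 ≡ 318^2 = 101124 ≡ 592 (mod 613)
467^16 ≡ 592^2 = 350464 ≡ 441 (mod 613)
467^32 ≡ 441^2 = 194481 ≡ 160 (mod 613)
467^64 ≡ 160^2 = 25600 ≡ 467 (mod 613)
467^128 ≡ 467^2 = 218089 ≡ 474 (mod 613)
467^256 ≡ 474^2 = 224676 ≡ 318 (mod 613)
467^512 ≡ 318^2 = 101124 ≡ 592 (mod 613)
467^1024 ≡ 592^2 = 350464 ≡ 441 (mod 613)
467^1634 = 467^1024 × 467^512 × 467^64 × 467^32 × 467^2 ≡ 441 × 592 × 467 × 160 × 474 (mod 613).
Accumulate the product:
441 × 592 = 261072 ≡ 547
547 × 467 = 255449 ≡ 441
441 × 160 = 70560 ≡ 65
65 × 474 = 30810 ≡ 160

160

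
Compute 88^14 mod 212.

By square-and-multiply:
88^1 ≡ 88 (mod 212)
88^2 ≡ 88^2 = 7744 ≡ 112 (mod 212)
88^4 ≡ 112^2 = 12544 ≡ 36 (mod 212)
88^8 ≡ 36^2 = 1296 ≡ 24 (mod 212)
88^14 = 88^8 · 88^4 · 88^2 ≡ 24 · 36 · 112 (mod 212).
Accumulate the product:
24 · 36 = 864 ≡ 16
16 · 112 = 1792 ≡ 96

96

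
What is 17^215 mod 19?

9

215 in binary is 11010111, i.e. 215 = 128 + 64 + 16 + 4 + 2 + 1.
17^1 ≡ 17 (mod 19)
17^2 ≡ 17^2 = 289 ≡ 4 (mod 19)
17^4 ≡ 4^2 = 16 (mod 19)
17^8 ≡ 16^2 = 256 ≡ 9 (mod 19)
17^16 ≡ 9^2 = 81 ≡ 5 (mod 19)
17^32 ≡ 5^2 = 25 ≡ 6 (mod 19)
17^64 ≡ 6^2 = 36 ≡ 17 (mod 19)
17^128 ≡ 17^2 = 289 ≡ 4 (mod 19)
17^215 = 17^128 · 17^64 · 17^16 · 17^4 · 17^2 · 17^1 ≡ 4 · 17 · 5 · 16 · 4 · 17 (mod 19).
Accumulate the product:
4 · 17 = 68 ≡ 11
11 · 5 = 55 ≡ 17
17 · 16 = 272 ≡ 6
6 · 4 = 24 ≡ 5
5 · 17 = 85 ≡ 9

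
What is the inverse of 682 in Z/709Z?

105

709 = 1×682 + 27
682 = 25×27 + 7
27 = 3×7 + 6
7 = 1×6 + 1
6 = 6×1 + 0
gcd(682, 709) = 1, so the inverse exists.
Back-substitute for 1:
1 = 1×7 − 1×6
  = −1×27 + 4×7
  = 4×682 − 101×27
  = −101×709 + 105×682
So 682⁻¹ ≡ 105 (mod 709).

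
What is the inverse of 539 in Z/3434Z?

1013

3434 = 6×539 + 200
539 = 2×200 + 139
200 = 1×139 + 61
139 = 2×61 + 17
61 = 3×17 + 10
17 = 1×10 + 7
10 = 1×7 + 3
7 = 2×3 + 1
3 = 3×1 + 0
gcd(539, 3434) = 1, so the inverse exists.
Back-substitute for 1:
1 = 1×7 − 2×3
  = −2×10 + 3×7
  = 3×17 − 5×10
  = −5×61 + 18×17
  = 18×139 − 41×61
  = −41×200 + 59×139
  = 59×539 − 159×200
  = −159×3434 + 1013×539
So 539⁻¹ ≡ 1013 (mod 3434).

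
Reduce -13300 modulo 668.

-13300 = -20*668 + 60, so -13300 ≡ 60 (mod 668).

60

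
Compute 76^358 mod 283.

358 in binary is 101100110, i.e. 358 = 256 + 64 + 32 + 4 + 2.
76^1 ≡ 76 (mod 283)
76^2 ≡ 76^2 = 5776 ≡ 116 (mod 283)
76^4 ≡ 116^2 = 13456 ≡ 155 (mod 283)
76^8 ≡ 155^2 = 24025 ≡ 253 (mod 283)
76^16 ≡ 253^2 = 64009 ≡ 51 (mod 283)
76^32 ≡ 51^2 = 2601 ≡ 54 (mod 283)
76^64 ≡ 54^2 = 2916 ≡ 86 (mod 283)
76^128 ≡ 86^2 = 7396 ≡ 38 (mod 283)
76^256 ≡ 38^2 = 1444 ≡ 29 (mod 283)
76^358 = 76^256 × 76^64 × 76^32 × 76^4 × 76^2 ≡ 29 × 86 × 54 × 155 × 116 (mod 283).
Accumulate the product:
29 × 86 = 2494 ≡ 230
230 × 54 = 12420 ≡ 251
251 × 155 = 38905 ≡ 134
134 × 116 = 15544 ≡ 262

262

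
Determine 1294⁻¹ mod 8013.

By the extended Euclidean algorithm:
8013 = 6*1294 + 249
1294 = 5*249 + 49
249 = 5*49 + 4
49 = 12*4 + 1
4 = 4*1 + 0
gcd(1294, 8013) = 1, so the inverse exists.
Bézout: 1 = −317*8013 + 1963*1294.
So 1294⁻¹ ≡ 1963 (mod 8013).

1963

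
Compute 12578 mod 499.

103

12578 = 25*499 + 103, so 12578 ≡ 103 (mod 499).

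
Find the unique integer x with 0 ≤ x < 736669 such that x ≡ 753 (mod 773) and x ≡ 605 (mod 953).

773⁻¹ mod 953: 773*90 ≡ 1 (mod 953), so 773⁻¹ ≡ 90.
x = 753 + 773*((605 − 753)*90 mod 953) = 753 + 773*22 = 17759.
Check: 17759 mod 773 = 753, 17759 mod 953 = 605. ✓

17759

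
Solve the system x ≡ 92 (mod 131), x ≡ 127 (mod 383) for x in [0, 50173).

131⁻¹ mod 383: 131×345 ≡ 1 (mod 383), so 131⁻¹ ≡ 345.
x = 92 + 131×((127 − 92)×345 mod 383) = 92 + 131×202 = 26554.
Check: 26554 mod 131 = 92, 26554 mod 383 = 127. ✓

26554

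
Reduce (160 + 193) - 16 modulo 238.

160 + 193 = 353 ≡ 115 (mod 238)
115 - 16 = 99

99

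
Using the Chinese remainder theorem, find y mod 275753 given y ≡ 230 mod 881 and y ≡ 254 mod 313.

881⁻¹ mod 313: 881·286 ≡ 1 (mod 313), so 881⁻¹ ≡ 286.
y = 230 + 881·((254 − 230)·286 mod 313) = 230 + 881·291 = 256601.
Check: 256601 mod 881 = 230, 256601 mod 313 = 254. ✓

256601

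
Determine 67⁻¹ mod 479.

143

By the extended Euclidean algorithm:
479 = 7*67 + 10
67 = 6*10 + 7
10 = 1*7 + 3
7 = 2*3 + 1
3 = 3*1 + 0
gcd(67, 479) = 1, so the inverse exists.
Bézout: 1 = −20*479 + 143*67.
So 67⁻¹ ≡ 143 (mod 479).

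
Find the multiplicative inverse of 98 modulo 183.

155

Run the extended Euclidean algorithm:
183 = 1×98 + 85
98 = 1×85 + 13
85 = 6×13 + 7
13 = 1×7 + 6
7 = 1×6 + 1
6 = 6×1 + 0
gcd(98, 183) = 1, so the inverse exists.
Bézout: 1 = 15×183 − 28×98.
So 98⁻¹ ≡ −28 ≡ 155 (mod 183).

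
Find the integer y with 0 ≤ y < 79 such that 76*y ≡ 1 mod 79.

26

By the extended Euclidean algorithm:
79 = 1·76 + 3
76 = 25·3 + 1
3 = 3·1 + 0
gcd(76, 79) = 1, so the inverse exists.
Bézout: 1 = −25·79 + 26·76.
So 76⁻¹ ≡ 26 (mod 79).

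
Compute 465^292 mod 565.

By square-and-multiply:
292 in binary is 100100100, i.e. 292 = 256 + 32 + 4.
465^1 ≡ 465 (mod 565)
465^2 ≡ 465^2 = 216225 ≡ 395 (mod 565)
465^4 ≡ 395^2 = 156025 ≡ 85 (mod 565)
465^8 ≡ 85^2 = 7225 ≡ 445 (mod 565)
465^16 ≡ 445^2 = 198025 ≡ 275 (mod 565)
465^32 ≡ 275^2 = 75625 ≡ 480 (mod 565)
465^64 ≡ 480^2 = 230400 ≡ 445 (mod 565)
465^128 ≡ 445^2 = 198025 ≡ 275 (mod 565)
465^256 ≡ 275^2 = 75625 ≡ 480 (mod 565)
465^292 = 465^256 * 465^32 * 465^4 ≡ 480 * 480 * 85 (mod 565).
Accumulate the product:
480 * 480 = 230400 ≡ 445
445 * 85 = 37825 ≡ 535

535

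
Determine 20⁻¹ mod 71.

32

71 = 3·20 + 11
20 = 1·11 + 9
11 = 1·9 + 2
9 = 4·2 + 1
2 = 2·1 + 0
gcd(20, 71) = 1, so the inverse exists.
Back-substitute for 1:
1 = 1·9 − 4·2
  = −4·11 + 5·9
  = 5·20 − 9·11
  = −9·71 + 32·20
So 20⁻¹ ≡ 32 (mod 71).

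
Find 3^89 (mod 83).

Compute successive squares:
3^1 ≡ 3 (mod 83)
3^2 ≡ 3^2 = 9 (mod 83)
3^4 ≡ 9^2 = 81 (mod 83)
3^8 ≡ 81^2 = 6561 ≡ 4 (mod 83)
3^16 ≡ 4^2 = 16 (mod 83)
3^32 ≡ 16^2 = 256 ≡ 7 (mod 83)
3^64 ≡ 7^2 = 49 (mod 83)
3^89 = 3^64 × 3^16 × 3^8 × 3^1 ≡ 49 × 16 × 4 × 3 (mod 83).
Accumulate the product:
49 × 16 = 784 ≡ 37
37 × 4 = 148 ≡ 65
65 × 3 = 195 ≡ 29

29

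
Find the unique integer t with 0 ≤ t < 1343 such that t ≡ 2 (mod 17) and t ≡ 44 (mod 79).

17⁻¹ mod 79: 17*14 ≡ 1 (mod 79), so 17⁻¹ ≡ 14.
t = 2 + 17*((44 − 2)*14 mod 79) = 2 + 17*35 = 597.

597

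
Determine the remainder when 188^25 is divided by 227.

132

Using repeated squaring:
188^1 ≡ 188 (mod 227)
188^2 ≡ 188^2 = 35344 ≡ 159 (mod 227)
188^4 ≡ 159^2 = 25281 ≡ 84 (mod 227)
188^8 ≡ 84^2 = 7056 ≡ 19 (mod 227)
188^16 ≡ 19^2 = 361 ≡ 134 (mod 227)
188^25 = 188^16 · 188^8 · 188^1 ≡ 134 · 19 · 188 (mod 227).
Accumulate the product:
134 · 19 = 2546 ≡ 49
49 · 188 = 9212 ≡ 132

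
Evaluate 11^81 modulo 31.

27

Using repeated squaring:
11^1 ≡ 11 (mod 31)
11^2 ≡ 11^2 = 121 ≡ 28 (mod 31)
11^4 ≡ 28^2 = 784 ≡ 9 (mod 31)
11^8 ≡ 9^2 = 81 ≡ 19 (mod 31)
11^16 ≡ 19^2 = 361 ≡ 20 (mod 31)
11^32 ≡ 20^2 = 400 ≡ 28 (mod 31)
11^64 ≡ 28^2 = 784 ≡ 9 (mod 31)
11^81 = 11^64 × 11^16 × 11^1 ≡ 9 × 20 × 11 (mod 31).
Accumulate the product:
9 × 20 = 180 ≡ 25
25 × 11 = 275 ≡ 27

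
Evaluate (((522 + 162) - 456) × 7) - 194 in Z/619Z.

164

522 + 162 = 684 ≡ 65 (mod 619)
65 - 456 = -391 ≡ 228 (mod 619)
228 × 7 = 1596 ≡ 358 (mod 619)
358 - 194 = 164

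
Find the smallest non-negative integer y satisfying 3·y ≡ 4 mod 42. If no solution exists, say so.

no solution

gcd(3, 42) = 3, and 3 does not divide 4.
So the congruence has no solution.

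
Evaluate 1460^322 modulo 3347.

322 in binary is 101000010, i.e. 322 = 256 + 64 + 2.
1460^1 ≡ 1460 (mod 3347)
1460^2 ≡ 1460^2 = 2131600 ≡ 2908 (mod 3347)
1460^4 ≡ 2908^2 = 8456464 ≡ 1942 (mod 3347)
1460^8 ≡ 1942^2 = 3771364 ≡ 2642 (mod 3347)
1460^16 ≡ 2642^2 = 6980164 ≡ 1669 (mod 3347)
1460^32 ≡ 1669^2 = 2785561 ≡ 857 (mod 3347)
1460^64 ≡ 857^2 = 734449 ≡ 1456 (mod 3347)
1460^128 ≡ 1456^2 = 2119936 ≡ 1285 (mod 3347)
1460^256 ≡ 1285^2 = 1651225 ≡ 1154 (mod 3347)
1460^322 = 1460^256 * 1460^64 * 1460^2 ≡ 1154 * 1456 * 2908 (mod 3347).
Accumulate the product:
1154 * 1456 = 1680224 ≡ 30
30 * 2908 = 87240 ≡ 218

218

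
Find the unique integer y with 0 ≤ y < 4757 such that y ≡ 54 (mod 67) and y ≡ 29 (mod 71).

1662

67⁻¹ mod 71: 67*53 ≡ 1 (mod 71), so 67⁻¹ ≡ 53.
y = 54 + 67*((29 − 54)*53 mod 71) = 54 + 67*24 = 1662.
Check: 1662 mod 67 = 54, 1662 mod 71 = 29. ✓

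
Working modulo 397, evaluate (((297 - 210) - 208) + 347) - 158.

68

297 - 210 = 87
87 - 208 = -121 ≡ 276 (mod 397)
276 + 347 = 623 ≡ 226 (mod 397)
226 - 158 = 68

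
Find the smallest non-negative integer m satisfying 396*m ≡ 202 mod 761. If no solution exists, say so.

504

gcd(396, 761) = 1, so a unique solution mod 761 exists.
396⁻¹ ≡ 221 (mod 761).
m ≡ 221*202 ≡ 504 (mod 761).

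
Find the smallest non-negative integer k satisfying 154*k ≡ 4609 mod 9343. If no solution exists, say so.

2032

gcd(154, 9343) = 1, so a unique solution mod 9343 exists.
154⁻¹ ≡ 9161 (mod 9343).
k ≡ 9161*4609 ≡ 2032 (mod 9343).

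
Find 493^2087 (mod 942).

2087 in binary is 100000100111, i.e. 2087 = 2048 + 32 + 4 + 2 + 1.
493^1 ≡ 493 (mod 942)
493^2 ≡ 493^2 = 243049 ≡ 13 (mod 942)
493^4 ≡ 13^2 = 169 (mod 942)
493^8 ≡ 169^2 = 28561 ≡ 301 (mod 942)
493^16 ≡ 301^2 = 90601 ≡ 169 (mod 942)
493^32 ≡ 169^2 = 28561 ≡ 301 (mod 942)
493^64 ≡ 301^2 = 90601 ≡ 169 (mod 942)
493^128 ≡ 169^2 = 28561 ≡ 301 (mod 942)
493^256 ≡ 301^2 = 90601 ≡ 169 (mod 942)
493^512 ≡ 169^2 = 28561 ≡ 301 (mod 942)
493^1024 ≡ 301^2 = 90601 ≡ 169 (mod 942)
493^2048 ≡ 169^2 = 28561 ≡ 301 (mod 942)
493^2087 = 493^2048 · 493^32 · 493^4 · 493^2 · 493^1 ≡ 301 · 301 · 169 · 13 · 493 (mod 942).
Accumulate the product:
301 · 301 = 90601 ≡ 169
169 · 169 = 28561 ≡ 301
301 · 13 = 3913 ≡ 145
145 · 493 = 71485 ≡ 835

835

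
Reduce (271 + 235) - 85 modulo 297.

271 + 235 = 506 ≡ 209 (mod 297)
209 - 85 = 124

124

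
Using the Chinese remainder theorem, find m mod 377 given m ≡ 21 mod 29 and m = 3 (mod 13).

224

29⁻¹ mod 13: 29×9 ≡ 1 (mod 13), so 29⁻¹ ≡ 9.
m = 21 + 29×((3 − 21)×9 mod 13) = 21 + 29×7 = 224.
Check: 224 mod 29 = 21, 224 mod 13 = 3. ✓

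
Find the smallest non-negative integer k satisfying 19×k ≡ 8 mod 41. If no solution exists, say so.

22

gcd(19, 41) = 1, so a unique solution mod 41 exists.
19⁻¹ ≡ 13 (mod 41).
k ≡ 13×8 ≡ 22 (mod 41).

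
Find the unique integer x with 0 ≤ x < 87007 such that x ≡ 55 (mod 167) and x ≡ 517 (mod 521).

167⁻¹ mod 521: 167*78 ≡ 1 (mod 521), so 167⁻¹ ≡ 78.
x = 55 + 167*((517 − 55)*78 mod 521) = 55 + 167*87 = 14584.

14584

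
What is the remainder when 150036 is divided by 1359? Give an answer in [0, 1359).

150036 = 110×1359 + 546, so 150036 ≡ 546 (mod 1359).

546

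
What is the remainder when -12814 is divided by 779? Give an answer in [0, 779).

-12814 = -17·779 + 429, so -12814 ≡ 429 (mod 779).

429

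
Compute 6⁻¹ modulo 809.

135

Apply the Euclidean algorithm and back-substitute:
809 = 134*6 + 5
6 = 1*5 + 1
5 = 5*1 + 0
gcd(6, 809) = 1, so the inverse exists.
Back-substitute for 1:
1 = 1*6 − 1*5
  = −1*809 + 135*6
So 6⁻¹ ≡ 135 (mod 809).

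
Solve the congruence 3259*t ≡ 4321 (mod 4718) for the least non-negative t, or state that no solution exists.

4673

gcd(3259, 4718) = 1, so a unique solution mod 4718 exists.
3259⁻¹ ≡ 2781 (mod 4718).
t ≡ 2781*4321 ≡ 4673 (mod 4718).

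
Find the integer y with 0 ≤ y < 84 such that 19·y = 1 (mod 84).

31

Run the extended Euclidean algorithm:
84 = 4×19 + 8
19 = 2×8 + 3
8 = 2×3 + 2
3 = 1×2 + 1
2 = 2×1 + 0
gcd(19, 84) = 1, so the inverse exists.
Back-substitute for 1:
1 = 1×3 − 1×2
  = −1×8 + 3×3
  = 3×19 − 7×8
  = −7×84 + 31×19
So 19⁻¹ ≡ 31 (mod 84).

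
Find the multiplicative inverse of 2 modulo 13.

7

13 = 6·2 + 1
2 = 2·1 + 0
gcd(2, 13) = 1, so the inverse exists.
Back-substitute for 1:
1 = 1·13 − 6·2
So 2⁻¹ ≡ −6 ≡ 7 (mod 13).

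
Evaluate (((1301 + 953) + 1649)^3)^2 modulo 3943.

3714

1301 + 953 = 2254
2254 + 1649 = 3903
(3903)^3 ≡ 3031 (mod 3943)
(3031)^2 ≡ 3714 (mod 3943)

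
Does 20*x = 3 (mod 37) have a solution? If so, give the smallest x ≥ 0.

gcd(20, 37) = 1, so a unique solution mod 37 exists.
20⁻¹ ≡ 13 (mod 37).
x ≡ 13*3 ≡ 2 (mod 37).

2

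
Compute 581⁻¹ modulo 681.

681 = 1·581 + 100
581 = 5·100 + 81
100 = 1·81 + 19
81 = 4·19 + 5
19 = 3·5 + 4
5 = 1·4 + 1
4 = 4·1 + 0
gcd(581, 681) = 1, so the inverse exists.
Back-substitute for 1:
1 = 1·5 − 1·4
  = −1·19 + 4·5
  = 4·81 − 17·19
  = −17·100 + 21·81
  = 21·581 − 122·100
  = −122·681 + 143·581
So 581⁻¹ ≡ 143 (mod 681).

143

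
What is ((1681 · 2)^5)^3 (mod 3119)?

1681 · 2 = 3362 ≡ 243 (mod 3119)
(243)^5 ≡ 1773 (mod 3119)
(1773)^3 ≡ 1700 (mod 3119)

1700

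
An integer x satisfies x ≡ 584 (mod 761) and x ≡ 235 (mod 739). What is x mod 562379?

761⁻¹ mod 739: 761×168 ≡ 1 (mod 739), so 761⁻¹ ≡ 168.
x = 584 + 761×((235 − 584)×168 mod 739) = 584 + 761×488 = 371952.

371952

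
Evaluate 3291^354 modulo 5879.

By square-and-multiply:
354 in binary is 101100010, i.e. 354 = 256 + 64 + 32 + 2.
3291^1 ≡ 3291 (mod 5879)
3291^2 ≡ 3291^2 = 10830681 ≡ 1563 (mod 5879)
3291^4 ≡ 1563^2 = 2442969 ≡ 3184 (mod 5879)
3291^8 ≡ 3184^2 = 10137856 ≡ 2460 (mod 5879)
3291^16 ≡ 2460^2 = 6051600 ≡ 2109 (mod 5879)
3291^32 ≡ 2109^2 = 4447881 ≡ 3357 (mod 5879)
3291^64 ≡ 3357^2 = 11269449 ≡ 5285 (mod 5879)
3291^128 ≡ 5285^2 = 27931225 ≡ 96 (mod 5879)
3291^256 ≡ 96^2 = 9216 ≡ 3337 (mod 5879)
3291^354 = 3291^256 * 3291^64 * 3291^32 * 3291^2 ≡ 3337 * 5285 * 3357 * 1563 (mod 5879).
Accumulate the product:
3337 * 5285 = 17636045 ≡ 4924
4924 * 3357 = 16529868 ≡ 3999
3999 * 1563 = 6250437 ≡ 1060

1060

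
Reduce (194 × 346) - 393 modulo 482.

215

194 × 346 = 67124 ≡ 126 (mod 482)
126 - 393 = -267 ≡ 215 (mod 482)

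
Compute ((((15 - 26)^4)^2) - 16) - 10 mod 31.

15 - 26 = -11 ≡ 20 (mod 31)
(20)^4 ≡ 9 (mod 31)
(9)^2 ≡ 19 (mod 31)
19 - 16 = 3
3 - 10 = -7 ≡ 24 (mod 31)

24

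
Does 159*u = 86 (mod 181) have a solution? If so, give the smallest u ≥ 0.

29

gcd(159, 181) = 1, so a unique solution mod 181 exists.
159⁻¹ ≡ 74 (mod 181).
u ≡ 74*86 ≡ 29 (mod 181).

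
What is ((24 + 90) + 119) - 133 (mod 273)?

24 + 90 = 114
114 + 119 = 233
233 - 133 = 100

100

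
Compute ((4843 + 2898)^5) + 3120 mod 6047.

5012

4843 + 2898 = 7741 ≡ 1694 (mod 6047)
(1694)^5 ≡ 1892 (mod 6047)
1892 + 3120 = 5012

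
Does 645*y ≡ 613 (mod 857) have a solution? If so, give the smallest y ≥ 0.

gcd(645, 857) = 1, so a unique solution mod 857 exists.
645⁻¹ ≡ 667 (mod 857).
y ≡ 667*613 ≡ 82 (mod 857).

82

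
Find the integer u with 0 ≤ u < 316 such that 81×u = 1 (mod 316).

Apply the Euclidean algorithm and back-substitute:
316 = 3*81 + 73
81 = 1*73 + 8
73 = 9*8 + 1
8 = 8*1 + 0
gcd(81, 316) = 1, so the inverse exists.
Bézout: 1 = 10*316 − 39*81.
So 81⁻¹ ≡ −39 ≡ 277 (mod 316).

277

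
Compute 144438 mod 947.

144438 = 152*947 + 494, so 144438 ≡ 494 (mod 947).

494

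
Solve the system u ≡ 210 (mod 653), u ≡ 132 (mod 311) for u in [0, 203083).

103384

653⁻¹ mod 311: 653×301 ≡ 1 (mod 311), so 653⁻¹ ≡ 301.
u = 210 + 653×((132 − 210)×301 mod 311) = 210 + 653×158 = 103384.
Check: 103384 mod 653 = 210, 103384 mod 311 = 132. ✓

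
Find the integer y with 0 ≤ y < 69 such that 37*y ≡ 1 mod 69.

28

69 = 1×37 + 32
37 = 1×32 + 5
32 = 6×5 + 2
5 = 2×2 + 1
2 = 2×1 + 0
gcd(37, 69) = 1, so the inverse exists.
Back-substitute for 1:
1 = 1×5 − 2×2
  = −2×32 + 13×5
  = 13×37 − 15×32
  = −15×69 + 28×37
So 37⁻¹ ≡ 28 (mod 69).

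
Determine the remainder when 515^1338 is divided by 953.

Using repeated squaring:
1338 in binary is 10100111010, i.e. 1338 = 1024 + 256 + 32 + 16 + 8 + 2.
515^1 ≡ 515 (mod 953)
515^2 ≡ 515^2 = 265225 ≡ 291 (mod 953)
515^4 ≡ 291^2 = 84681 ≡ 817 (mod 953)
515^8 ≡ 817^2 = 667489 ≡ 389 (mod 953)
515^16 ≡ 389^2 = 151321 ≡ 747 (mod 953)
515^32 ≡ 747^2 = 558009 ≡ 504 (mod 953)
515^64 ≡ 504^2 = 254016 ≡ 518 (mod 953)
515^128 ≡ 518^2 = 268324 ≡ 531 (mod 953)
515^256 ≡ 531^2 = 281961 ≡ 826 (mod 953)
515^512 ≡ 826^2 = 682276 ≡ 881 (mod 953)
515^1024 ≡ 881^2 = 776161 ≡ 419 (mod 953)
515^1338 = 515^1024 × 515^256 × 515^32 × 515^16 × 515^8 × 515^2 ≡ 419 × 826 × 504 × 747 × 389 × 291 (mod 953).
Accumulate the product:
419 × 826 = 346094 ≡ 155
155 × 504 = 78120 ≡ 927
927 × 747 = 692469 ≡ 591
591 × 389 = 229899 ≡ 226
226 × 291 = 65766 ≡ 9

9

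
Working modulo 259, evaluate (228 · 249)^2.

11

228 · 249 = 56772 ≡ 51 (mod 259)
(51)^2 ≡ 11 (mod 259)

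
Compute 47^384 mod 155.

384 in binary is 110000000, i.e. 384 = 256 + 128.
47^1 ≡ 47 (mod 155)
47^2 ≡ 47^2 = 2209 ≡ 39 (mod 155)
47^4 ≡ 39^2 = 1521 ≡ 126 (mod 155)
47^8 ≡ 126^2 = 15876 ≡ 66 (mod 155)
47^16 ≡ 66^2 = 4356 ≡ 16 (mod 155)
47^32 ≡ 16^2 = 256 ≡ 101 (mod 155)
47^64 ≡ 101^2 = 10201 ≡ 126 (mod 155)
47^128 ≡ 126^2 = 15876 ≡ 66 (mod 155)
47^256 ≡ 66^2 = 4356 ≡ 16 (mod 155)
47^384 = 47^256 · 47^128 ≡ 16 · 66 (mod 155).
16 · 66 = 1056 ≡ 126 (mod 155).

126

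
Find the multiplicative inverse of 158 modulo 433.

74

By the extended Euclidean algorithm:
433 = 2*158 + 117
158 = 1*117 + 41
117 = 2*41 + 35
41 = 1*35 + 6
35 = 5*6 + 5
6 = 1*5 + 1
5 = 5*1 + 0
gcd(158, 433) = 1, so the inverse exists.
Back-substitute for 1:
1 = 1*6 − 1*5
  = −1*35 + 6*6
  = 6*41 − 7*35
  = −7*117 + 20*41
  = 20*158 − 27*117
  = −27*433 + 74*158
So 158⁻¹ ≡ 74 (mod 433).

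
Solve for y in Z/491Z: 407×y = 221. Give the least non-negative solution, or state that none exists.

389

gcd(407, 491) = 1, so a unique solution mod 491 exists.
407⁻¹ ≡ 415 (mod 491).
y ≡ 415×221 ≡ 389 (mod 491).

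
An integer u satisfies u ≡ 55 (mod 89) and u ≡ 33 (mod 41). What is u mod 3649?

89⁻¹ mod 41: 89×6 ≡ 1 (mod 41), so 89⁻¹ ≡ 6.
u = 55 + 89×((33 − 55)×6 mod 41) = 55 + 89×32 = 2903.

2903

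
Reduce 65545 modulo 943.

65545 = 69*943 + 478, so 65545 ≡ 478 (mod 943).

478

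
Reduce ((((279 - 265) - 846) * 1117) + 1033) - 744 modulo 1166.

279 - 265 = 14
14 - 846 = -832 ≡ 334 (mod 1166)
334 * 1117 = 373078 ≡ 1124 (mod 1166)
1124 + 1033 = 2157 ≡ 991 (mod 1166)
991 - 744 = 247

247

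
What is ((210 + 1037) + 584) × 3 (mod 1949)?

210 + 1037 = 1247
1247 + 584 = 1831
1831 × 3 = 5493 ≡ 1595 (mod 1949)

1595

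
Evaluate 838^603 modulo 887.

Compute successive squares:
603 in binary is 1001011011, i.e. 603 = 512 + 64 + 16 + 8 + 2 + 1.
838^1 ≡ 838 (mod 887)
838^2 ≡ 838^2 = 702244 ≡ 627 (mod 887)
838^4 ≡ 627^2 = 393129 ≡ 188 (mod 887)
838^8 ≡ 188^2 = 35344 ≡ 751 (mod 887)
838^16 ≡ 751^2 = 564001 ≡ 756 (mod 887)
838^32 ≡ 756^2 = 571536 ≡ 308 (mod 887)
838^64 ≡ 308^2 = 94864 ≡ 842 (mod 887)
838^128 ≡ 842^2 = 708964 ≡ 251 (mod 887)
838^256 ≡ 251^2 = 63001 ≡ 24 (mod 887)
838^512 ≡ 24^2 = 576 (mod 887)
838^603 = 838^512 * 838^64 * 838^16 * 838^8 * 838^2 * 838^1 ≡ 576 * 842 * 756 * 751 * 627 * 838 (mod 887).
Accumulate the product:
576 * 842 = 484992 ≡ 690
690 * 756 = 521640 ≡ 84
84 * 751 = 63084 ≡ 107
107 * 627 = 67089 ≡ 564
564 * 838 = 472632 ≡ 748

748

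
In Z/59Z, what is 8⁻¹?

37

By the extended Euclidean algorithm:
59 = 7·8 + 3
8 = 2·3 + 2
3 = 1·2 + 1
2 = 2·1 + 0
gcd(8, 59) = 1, so the inverse exists.
Back-substitute for 1:
1 = 1·3 − 1·2
  = −1·8 + 3·3
  = 3·59 − 22·8
So 8⁻¹ ≡ −22 ≡ 37 (mod 59).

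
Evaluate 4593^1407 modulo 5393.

Compute successive squares:
1407 in binary is 10101111111, i.e. 1407 = 1024 + 256 + 64 + 32 + 16 + 8 + 4 + 2 + 1.
4593^1 ≡ 4593 (mod 5393)
4593^2 ≡ 4593^2 = 21095649 ≡ 3626 (mod 5393)
4593^4 ≡ 3626^2 = 13147876 ≡ 5135 (mod 5393)
4593^8 ≡ 5135^2 = 26368225 ≡ 1848 (mod 5393)
4593^16 ≡ 1848^2 = 3415104 ≡ 1335 (mod 5393)
4593^32 ≡ 1335^2 = 1782225 ≡ 2535 (mod 5393)
4593^64 ≡ 2535^2 = 6426225 ≡ 3162 (mod 5393)
4593^128 ≡ 3162^2 = 9998244 ≡ 5015 (mod 5393)
4593^256 ≡ 5015^2 = 25150225 ≡ 2666 (mod 5393)
4593^512 ≡ 2666^2 = 7107556 ≡ 4975 (mod 5393)
4593^1024 ≡ 4975^2 = 24750625 ≡ 2148 (mod 5393)
4593^1407 = 4593^1024 × 4593^256 × 4593^64 × 4593^32 × 4593^16 × 4593^8 × 4593^4 × 4593^2 × 4593^1 ≡ 2148 × 2666 × 3162 × 2535 × 1335 × 1848 × 5135 × 3626 × 4593 (mod 5393).
Accumulate the product:
2148 × 2666 = 5726568 ≡ 4595
4595 × 3162 = 14529390 ≡ 648
648 × 2535 = 1642680 ≡ 3208
3208 × 1335 = 4282680 ≡ 638
638 × 1848 = 1179024 ≡ 3350
3350 × 5135 = 17202250 ≡ 3973
3973 × 3626 = 14406098 ≡ 1395
1395 × 4593 = 6407235 ≡ 351

351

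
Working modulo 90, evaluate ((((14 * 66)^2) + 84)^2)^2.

0

14 * 66 = 924 ≡ 24 (mod 90)
(24)^2 ≡ 36 (mod 90)
36 + 84 = 120 ≡ 30 (mod 90)
(30)^2 ≡ 0 (mod 90)
(0)^2 ≡ 0 (mod 90)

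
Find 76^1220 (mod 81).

Using repeated squaring:
76^1 ≡ 76 (mod 81)
76^2 ≡ 76^2 = 5776 ≡ 25 (mod 81)
76^4 ≡ 25^2 = 625 ≡ 58 (mod 81)
76^8 ≡ 58^2 = 3364 ≡ 43 (mod 81)
76^16 ≡ 43^2 = 1849 ≡ 67 (mod 81)
76^32 ≡ 67^2 = 4489 ≡ 34 (mod 81)
76^64 ≡ 34^2 = 1156 ≡ 22 (mod 81)
76^128 ≡ 22^2 = 484 ≡ 79 (mod 81)
76^256 ≡ 79^2 = 6241 ≡ 4 (mod 81)
76^512 ≡ 4^2 = 16 (mod 81)
76^1024 ≡ 16^2 = 256 ≡ 13 (mod 81)
76^1220 = 76^1024 × 76^128 × 76^64 × 76^4 ≡ 13 × 79 × 22 × 58 (mod 81).
Accumulate the product:
13 × 79 = 1027 ≡ 55
55 × 22 = 1210 ≡ 76
76 × 58 = 4408 ≡ 34

34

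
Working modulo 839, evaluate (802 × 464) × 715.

802 × 464 = 372128 ≡ 451 (mod 839)
451 × 715 = 322465 ≡ 289 (mod 839)

289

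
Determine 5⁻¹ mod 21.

17

By the extended Euclidean algorithm:
21 = 4×5 + 1
5 = 5×1 + 0
gcd(5, 21) = 1, so the inverse exists.
Bézout: 1 = 1×21 − 4×5.
So 5⁻¹ ≡ −4 ≡ 17 (mod 21).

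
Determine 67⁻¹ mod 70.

23

70 = 1×67 + 3
67 = 22×3 + 1
3 = 3×1 + 0
gcd(67, 70) = 1, so the inverse exists.
Bézout: 1 = −22×70 + 23×67.
So 67⁻¹ ≡ 23 (mod 70).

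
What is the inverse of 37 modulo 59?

59 = 1×37 + 22
37 = 1×22 + 15
22 = 1×15 + 7
15 = 2×7 + 1
7 = 7×1 + 0
gcd(37, 59) = 1, so the inverse exists.
Back-substitute for 1:
1 = 1×15 − 2×7
  = −2×22 + 3×15
  = 3×37 − 5×22
  = −5×59 + 8×37
So 37⁻¹ ≡ 8 (mod 59).

8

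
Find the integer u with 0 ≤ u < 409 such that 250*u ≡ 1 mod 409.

By the extended Euclidean algorithm:
409 = 1×250 + 159
250 = 1×159 + 91
159 = 1×91 + 68
91 = 1×68 + 23
68 = 2×23 + 22
23 = 1×22 + 1
22 = 22×1 + 0
gcd(250, 409) = 1, so the inverse exists.
Bézout: 1 = −11×409 + 18×250.
So 250⁻¹ ≡ 18 (mod 409).

18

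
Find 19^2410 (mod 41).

32

By square-and-multiply:
19^1 ≡ 19 (mod 41)
19^2 ≡ 19^2 = 361 ≡ 33 (mod 41)
19^4 ≡ 33^2 = 1089 ≡ 23 (mod 41)
19^8 ≡ 23^2 = 529 ≡ 37 (mod 41)
19^16 ≡ 37^2 = 1369 ≡ 16 (mod 41)
19^32 ≡ 16^2 = 256 ≡ 10 (mod 41)
19^64 ≡ 10^2 = 100 ≡ 18 (mod 41)
19^128 ≡ 18^2 = 324 ≡ 37 (mod 41)
19^256 ≡ 37^2 = 1369 ≡ 16 (mod 41)
19^512 ≡ 16^2 = 256 ≡ 10 (mod 41)
19^1024 ≡ 10^2 = 100 ≡ 18 (mod 41)
19^2048 ≡ 18^2 = 324 ≡ 37 (mod 41)
19^2410 = 19^2048 * 19^256 * 19^64 * 19^32 * 19^8 * 19^2 ≡ 37 * 16 * 18 * 10 * 37 * 33 (mod 41).
Accumulate the product:
37 * 16 = 592 ≡ 18
18 * 18 = 324 ≡ 37
37 * 10 = 370 ≡ 1
1 * 37 = 37
37 * 33 = 1221 ≡ 32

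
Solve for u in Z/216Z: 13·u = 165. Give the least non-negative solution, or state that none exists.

129

gcd(13, 216) = 1, so a unique solution mod 216 exists.
13⁻¹ ≡ 133 (mod 216).
u ≡ 133·165 ≡ 129 (mod 216).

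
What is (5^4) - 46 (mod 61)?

(5)^4 ≡ 15 (mod 61)
15 - 46 = -31 ≡ 30 (mod 61)

30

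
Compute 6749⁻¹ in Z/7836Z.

6041

By the extended Euclidean algorithm:
7836 = 1*6749 + 1087
6749 = 6*1087 + 227
1087 = 4*227 + 179
227 = 1*179 + 48
179 = 3*48 + 35
48 = 1*35 + 13
35 = 2*13 + 9
13 = 1*9 + 4
9 = 2*4 + 1
4 = 4*1 + 0
gcd(6749, 7836) = 1, so the inverse exists.
Back-substitute for 1:
1 = 1*9 − 2*4
  = −2*13 + 3*9
  = 3*35 − 8*13
  = −8*48 + 11*35
  = 11*179 − 41*48
  = −41*227 + 52*179
  = 52*1087 − 249*227
  = −249*6749 + 1546*1087
  = 1546*7836 − 1795*6749
So 6749⁻¹ ≡ −1795 ≡ 6041 (mod 7836).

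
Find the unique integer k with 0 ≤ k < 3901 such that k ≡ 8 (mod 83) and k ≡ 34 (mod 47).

83⁻¹ mod 47: 83×17 ≡ 1 (mod 47), so 83⁻¹ ≡ 17.
k = 8 + 83×((34 − 8)×17 mod 47) = 8 + 83×19 = 1585.

1585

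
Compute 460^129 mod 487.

129 in binary is 10000001, i.e. 129 = 128 + 1.
460^1 ≡ 460 (mod 487)
460^2 ≡ 460^2 = 211600 ≡ 242 (mod 487)
460^4 ≡ 242^2 = 58564 ≡ 124 (mod 487)
460^8 ≡ 124^2 = 15376 ≡ 279 (mod 487)
460^16 ≡ 279^2 = 77841 ≡ 408 (mod 487)
460^32 ≡ 408^2 = 166464 ≡ 397 (mod 487)
460^64 ≡ 397^2 = 157609 ≡ 308 (mod 487)
460^128 ≡ 308^2 = 94864 ≡ 386 (mod 487)
460^129 = 460^128 * 460^1 ≡ 386 * 460 (mod 487).
386 * 460 = 177560 ≡ 292 (mod 487).

292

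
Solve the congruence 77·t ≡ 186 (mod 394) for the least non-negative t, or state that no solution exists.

gcd(77, 394) = 1, so a unique solution mod 394 exists.
77⁻¹ ≡ 87 (mod 394).
t ≡ 87·186 ≡ 28 (mod 394).

28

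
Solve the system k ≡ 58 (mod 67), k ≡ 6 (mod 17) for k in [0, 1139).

67⁻¹ mod 17: 67*16 ≡ 1 (mod 17), so 67⁻¹ ≡ 16.
k = 58 + 67*((6 − 58)*16 mod 17) = 58 + 67*1 = 125.
Check: 125 mod 67 = 58, 125 mod 17 = 6. ✓

125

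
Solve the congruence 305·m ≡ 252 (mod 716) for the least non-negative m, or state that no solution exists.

gcd(305, 716) = 1, so a unique solution mod 716 exists.
305⁻¹ ≡ 385 (mod 716).
m ≡ 385·252 ≡ 360 (mod 716).

360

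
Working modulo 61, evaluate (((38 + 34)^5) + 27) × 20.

28

38 + 34 = 72 ≡ 11 (mod 61)
(11)^5 ≡ 11 (mod 61)
11 + 27 = 38
38 × 20 = 760 ≡ 28 (mod 61)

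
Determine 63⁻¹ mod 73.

By the extended Euclidean algorithm:
73 = 1·63 + 10
63 = 6·10 + 3
10 = 3·3 + 1
3 = 3·1 + 0
gcd(63, 73) = 1, so the inverse exists.
Back-substitute for 1:
1 = 1·10 − 3·3
  = −3·63 + 19·10
  = 19·73 − 22·63
So 63⁻¹ ≡ −22 ≡ 51 (mod 73).

51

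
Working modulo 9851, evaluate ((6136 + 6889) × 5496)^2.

1404

6136 + 6889 = 13025 ≡ 3174 (mod 9851)
3174 × 5496 = 17444304 ≡ 8034 (mod 9851)
(8034)^2 ≡ 1404 (mod 9851)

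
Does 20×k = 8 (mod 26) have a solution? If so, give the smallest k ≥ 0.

3

gcd(20, 26) = 2, and 2 | 8, so solutions exist.
Divide through by 2: 10×k ≡ 4 mod 13.
10⁻¹ ≡ 4 (mod 13).
k ≡ 4×4 ≡ 3 (mod 13).
The smallest non-negative solution is k = 3.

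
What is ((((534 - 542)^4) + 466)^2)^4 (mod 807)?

534 - 542 = -8 ≡ 799 (mod 807)
(799)^4 ≡ 61 (mod 807)
61 + 466 = 527
(527)^2 ≡ 121 (mod 807)
(121)^4 ≡ 313 (mod 807)

313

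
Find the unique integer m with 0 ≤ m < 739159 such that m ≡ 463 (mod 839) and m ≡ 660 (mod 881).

839⁻¹ mod 881: 839*860 ≡ 1 (mod 881), so 839⁻¹ ≡ 860.
m = 463 + 839*((660 − 463)*860 mod 881) = 463 + 839*268 = 225315.

225315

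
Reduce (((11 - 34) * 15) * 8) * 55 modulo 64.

8

11 - 34 = -23 ≡ 41 (mod 64)
41 * 15 = 615 ≡ 39 (mod 64)
39 * 8 = 312 ≡ 56 (mod 64)
56 * 55 = 3080 ≡ 8 (mod 64)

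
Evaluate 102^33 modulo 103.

By square-and-multiply:
33 in binary is 100001, i.e. 33 = 32 + 1.
102^1 ≡ 102 (mod 103)
102^2 ≡ 102^2 = 10404 ≡ 1 (mod 103)
102^4 ≡ 1^2 = 1 (mod 103)
102^8 ≡ 1^2 = 1 (mod 103)
102^16 ≡ 1^2 = 1 (mod 103)
102^32 ≡ 1^2 = 1 (mod 103)
102^33 = 102^32 · 102^1 ≡ 1 · 102 (mod 103).
1 · 102 = 102 ≡ 102 (mod 103).

102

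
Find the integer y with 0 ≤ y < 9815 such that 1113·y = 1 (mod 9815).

7337

9815 = 8*1113 + 911
1113 = 1*911 + 202
911 = 4*202 + 103
202 = 1*103 + 99
103 = 1*99 + 4
99 = 24*4 + 3
4 = 1*3 + 1
3 = 3*1 + 0
gcd(1113, 9815) = 1, so the inverse exists.
Bézout: 1 = 281*9815 − 2478*1113.
So 1113⁻¹ ≡ −2478 ≡ 7337 (mod 9815).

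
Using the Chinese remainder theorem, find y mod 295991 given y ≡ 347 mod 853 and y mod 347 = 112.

75411

853⁻¹ mod 347: 853*323 ≡ 1 (mod 347), so 853⁻¹ ≡ 323.
y = 347 + 853*((112 − 347)*323 mod 347) = 347 + 853*88 = 75411.
Check: 75411 mod 853 = 347, 75411 mod 347 = 112. ✓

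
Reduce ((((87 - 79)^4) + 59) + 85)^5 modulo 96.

87 - 79 = 8
(8)^4 ≡ 64 (mod 96)
64 + 59 = 123 ≡ 27 (mod 96)
27 + 85 = 112 ≡ 16 (mod 96)
(16)^5 ≡ 64 (mod 96)

64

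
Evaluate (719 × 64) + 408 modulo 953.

719 × 64 = 46016 ≡ 272 (mod 953)
272 + 408 = 680

680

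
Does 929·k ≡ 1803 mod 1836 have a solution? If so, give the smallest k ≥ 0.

gcd(929, 1836) = 1, so a unique solution mod 1836 exists.
929⁻¹ ≡ 1085 (mod 1836).
k ≡ 1085·1803 ≡ 915 (mod 1836).

915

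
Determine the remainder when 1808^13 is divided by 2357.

124

Using repeated squaring:
13 in binary is 1101, i.e. 13 = 8 + 4 + 1.
1808^1 ≡ 1808 (mod 2357)
1808^2 ≡ 1808^2 = 3268864 ≡ 2062 (mod 2357)
1808^4 ≡ 2062^2 = 4251844 ≡ 2173 (mod 2357)
1808^8 ≡ 2173^2 = 4721929 ≡ 858 (mod 2357)
1808^13 = 1808^8 * 1808^4 * 1808^1 ≡ 858 * 2173 * 1808 (mod 2357).
Accumulate the product:
858 * 2173 = 1864434 ≡ 47
47 * 1808 = 84976 ≡ 124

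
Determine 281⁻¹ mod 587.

493

By the extended Euclidean algorithm:
587 = 2*281 + 25
281 = 11*25 + 6
25 = 4*6 + 1
6 = 6*1 + 0
gcd(281, 587) = 1, so the inverse exists.
Back-substitute for 1:
1 = 1*25 − 4*6
  = −4*281 + 45*25
  = 45*587 − 94*281
So 281⁻¹ ≡ −94 ≡ 493 (mod 587).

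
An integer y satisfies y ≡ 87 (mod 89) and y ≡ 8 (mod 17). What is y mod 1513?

977

89⁻¹ mod 17: 89×13 ≡ 1 (mod 17), so 89⁻¹ ≡ 13.
y = 87 + 89×((8 − 87)×13 mod 17) = 87 + 89×10 = 977.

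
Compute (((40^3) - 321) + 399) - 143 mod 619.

(40)^3 ≡ 243 (mod 619)
243 - 321 = -78 ≡ 541 (mod 619)
541 + 399 = 940 ≡ 321 (mod 619)
321 - 143 = 178

178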